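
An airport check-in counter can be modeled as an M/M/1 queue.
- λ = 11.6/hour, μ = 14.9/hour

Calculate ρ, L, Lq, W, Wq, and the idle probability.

Step 1: ρ = λ/μ = 11.6/14.9 = 0.7785
Step 2: L = λ/(μ-λ) = 11.6/3.30 = 3.5152
Step 3: Lq = λ²/(μ(μ-λ)) = 134.56/(14.9×3.30) = 2.7366
Step 4: W = 1/(μ-λ) = 1/3.30 = 0.3030303
Step 5: Wq = λ/(μ(μ-λ)) = 11.6/(14.9×3.30) = 0.2359
Step 6: P(0) = 1-ρ = 0.2215
Verify: L = λW = 11.6×0.3030303 = 3.5152 ✔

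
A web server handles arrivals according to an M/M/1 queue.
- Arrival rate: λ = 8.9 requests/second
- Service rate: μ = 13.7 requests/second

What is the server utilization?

Server utilization: ρ = λ/μ
ρ = 8.9/13.7 = 0.6496
The server is busy 64.96% of the time.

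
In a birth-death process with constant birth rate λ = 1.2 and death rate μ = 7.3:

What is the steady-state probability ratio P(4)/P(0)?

For constant rates: P(n)/P(0) = (λ/μ)^n
P(4)/P(0) = (1.2/7.3)^4 = 0.164384^4 = 0.0007302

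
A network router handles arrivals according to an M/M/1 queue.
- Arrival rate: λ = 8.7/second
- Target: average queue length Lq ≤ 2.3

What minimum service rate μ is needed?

For M/M/1: Lq = λ²/(μ(μ-λ))
Need Lq ≤ 2.3, i.e. μ(μ-λ) ≥ λ²/2.3
μ² - 8.7μ - 75.69/2.3 ≥ 0  →  μ² - 8.7μ - 32.9087 ≥ 0
Quadratic formula (positive root): μ = [λ + √(λ² + 4×32.9087)]/2
Discriminant: 75.69 + 4×32.9087 = 207.3248, √207.3248 = 14.3988
μ ≥ (8.7 + 14.3988)/2 = 11.5494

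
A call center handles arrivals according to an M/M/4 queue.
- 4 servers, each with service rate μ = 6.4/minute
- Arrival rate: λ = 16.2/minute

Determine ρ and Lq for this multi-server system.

Traffic intensity: ρ = λ/(cμ) = 16.2/(4×6.4) = 0.6328
Since ρ = 0.6328 < 1, system is stable.
Offered load a = λ/μ = cρ = 16.2/6.4 = 2.5312
P₀ = [ Σₙ₌₀^3 aⁿ/n! + a^4/(4!(1-ρ)) ]⁻¹
Σ = a^0/0! + a^1/1! + a^2/2! + a^3/3! = 1.00000 + 2.53125 + 3.20361 + 2.70305 = 9.4379
a^4/(4!(1-ρ)) = 41.0526/(24 × 0.36719) = 4.6584
P₀ = 1/(9.4379 + 4.6584) = 0.07094
Lq = P₀·a^4·ρ / (4!(1-ρ)²) = 0.070940 × 41.0526 × 0.63281 / (24 × 0.13483) = 0.5695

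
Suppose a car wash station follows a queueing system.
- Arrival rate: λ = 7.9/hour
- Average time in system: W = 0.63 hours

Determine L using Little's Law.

Little's Law: L = λW
L = 7.9 × 0.63 = 4.9770 cars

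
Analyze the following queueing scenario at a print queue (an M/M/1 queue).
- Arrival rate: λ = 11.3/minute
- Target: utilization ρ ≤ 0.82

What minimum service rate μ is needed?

ρ = λ/μ, so μ = λ/ρ
μ ≥ 11.3/0.82 = 13.7805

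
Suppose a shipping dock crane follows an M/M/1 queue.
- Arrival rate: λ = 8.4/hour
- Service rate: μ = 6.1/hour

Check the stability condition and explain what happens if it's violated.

Stability requires ρ = λ/(cμ) < 1
ρ = 8.4/(1 × 6.1) = 8.4/6.10 = 1.3770
Since 1.3770 ≥ 1, the system is UNSTABLE.
Queue grows without bound. Need μ > λ = 8.4.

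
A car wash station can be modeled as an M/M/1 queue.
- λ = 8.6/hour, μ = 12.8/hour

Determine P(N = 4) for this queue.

ρ = λ/μ = 8.6/12.8 = 0.67187
P(n) = (1-ρ)ρⁿ
P(4) = (1-0.67187) × 0.67187^4
P(4) = 0.32813 × 0.20377
P(4) = 0.06686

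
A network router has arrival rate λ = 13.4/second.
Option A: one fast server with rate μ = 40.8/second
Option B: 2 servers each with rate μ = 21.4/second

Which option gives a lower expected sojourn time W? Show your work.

Option A: single server μ = 40.8 (M/M/1)
  ρ_A = 13.4/40.8 = 0.3284
  W_A = 1/(μ-λ) = 1/(40.8-13.4) = 1/27.40 = 0.03650

Option B: 2 servers μ = 21.4 (M/M/2)
  ρ_B = λ/(cμ) = 13.4/(2×21.4) = 0.3131
  Offered load a = λ/μ = cρ = 13.4/21.4 = 0.6262
  P₀ = [ Σₙ₌₀^1 aⁿ/n! + a^2/(2!(1-ρ)) ]⁻¹
  Σ = a^0/0! + a^1/1! = 1.0000 + 0.6262 = 1.6262
  a^2/(2!(1-ρ)) = 0.3921/(2 × 0.6869) = 0.2854
  P₀ = 1/(1.6262 + 0.2854) = 0.5231
  Lq = P₀·a^2·ρ / (2!(1-ρ)²) = 0.52313 × 0.39209 × 0.31308 / (2 × 0.47185) = 0.06805
  Wq_B = Lq/λ = 0.06805/13.4 = 0.005078
  W_B = Wq_B + 1/μ = 0.005078 + 0.04673 = 0.05181

Since W_A = 0.03650 < W_B = 0.05181, Option A (single fast server) has the shorter time in system.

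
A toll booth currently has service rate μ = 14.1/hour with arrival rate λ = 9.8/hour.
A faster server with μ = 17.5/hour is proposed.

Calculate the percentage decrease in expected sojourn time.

System 1: ρ₁ = 9.8/14.1 = 0.6950, W₁ = 1/(14.1-9.8) = 0.23256
System 2: ρ₂ = 9.8/17.5 = 0.5600, W₂ = 1/(17.5-9.8) = 0.12987
Improvement: (W₁-W₂)/W₁ = (0.23256-0.12987)/0.23256 = 44.16%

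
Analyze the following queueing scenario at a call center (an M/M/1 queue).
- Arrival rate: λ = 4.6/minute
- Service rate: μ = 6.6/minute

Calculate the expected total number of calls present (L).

ρ = λ/μ = 4.6/6.6 = 0.6970
For M/M/1: L = λ/(μ-λ)
L = 4.6/(6.6-4.6) = 4.6/2.00
L = 2.3000 calls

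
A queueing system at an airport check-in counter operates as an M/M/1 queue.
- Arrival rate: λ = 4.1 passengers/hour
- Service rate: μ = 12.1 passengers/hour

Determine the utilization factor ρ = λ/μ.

Server utilization: ρ = λ/μ
ρ = 4.1/12.1 = 0.3388
The server is busy 33.88% of the time.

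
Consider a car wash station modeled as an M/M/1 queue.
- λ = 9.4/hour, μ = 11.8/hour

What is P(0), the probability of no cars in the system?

ρ = λ/μ = 9.4/11.8 = 0.7966
P(0) = 1 - ρ = 1 - 0.7966 = 0.2034
The server is idle 20.34% of the time.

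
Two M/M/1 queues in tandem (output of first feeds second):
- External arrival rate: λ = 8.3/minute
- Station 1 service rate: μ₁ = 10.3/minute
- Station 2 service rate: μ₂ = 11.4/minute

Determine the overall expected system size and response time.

By Jackson's theorem, each station behaves as independent M/M/1.
Station 1: ρ₁ = 8.3/10.3 = 0.8058, L₁ = ρ₁/(1-ρ₁) = λ/(μ₁-λ) = 8.3/2.00 = 4.1500
Station 2: ρ₂ = 8.3/11.4 = 0.7281, L₂ = ρ₂/(1-ρ₂) = λ/(μ₂-λ) = 8.3/3.10 = 2.6774
Total: L = L₁ + L₂ = 4.1500 + 2.6774 = 6.8274
W = L/λ = 6.8274/8.3 = 0.8226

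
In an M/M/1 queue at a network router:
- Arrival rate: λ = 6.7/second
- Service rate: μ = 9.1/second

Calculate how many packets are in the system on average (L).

ρ = λ/μ = 6.7/9.1 = 0.7363
For M/M/1: L = λ/(μ-λ)
L = 6.7/(9.1-6.7) = 6.7/2.40
L = 2.7917 packets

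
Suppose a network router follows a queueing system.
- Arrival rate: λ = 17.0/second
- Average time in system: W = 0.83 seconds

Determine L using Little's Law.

Little's Law: L = λW
L = 17.0 × 0.83 = 14.1100 packets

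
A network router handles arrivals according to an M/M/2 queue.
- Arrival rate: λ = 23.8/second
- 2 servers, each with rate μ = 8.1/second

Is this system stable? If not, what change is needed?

Stability requires ρ = λ/(cμ) < 1
ρ = 23.8/(2 × 8.1) = 23.8/16.20 = 1.4691
Since 1.4691 ≥ 1, the system is UNSTABLE.
Need c > λ/μ = 23.8/8.1 = 2.94.
Minimum servers needed: c = 3.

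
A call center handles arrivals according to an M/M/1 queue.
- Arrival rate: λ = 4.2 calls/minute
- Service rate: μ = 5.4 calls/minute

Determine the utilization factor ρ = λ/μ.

Server utilization: ρ = λ/μ
ρ = 4.2/5.4 = 0.7778
The server is busy 77.78% of the time.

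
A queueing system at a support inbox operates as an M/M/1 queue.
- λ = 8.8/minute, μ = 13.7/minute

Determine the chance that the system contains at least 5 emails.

ρ = λ/μ = 8.8/13.7 = 0.6423
P(N ≥ n) = ρⁿ
P(N ≥ 5) = 0.6423^5
P(N ≥ 5) = 0.1093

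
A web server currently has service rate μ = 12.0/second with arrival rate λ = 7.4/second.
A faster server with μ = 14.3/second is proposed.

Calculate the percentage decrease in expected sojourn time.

System 1: ρ₁ = 7.4/12.0 = 0.6167, W₁ = 1/(12.0-7.4) = 0.21739
System 2: ρ₂ = 7.4/14.3 = 0.5175, W₂ = 1/(14.3-7.4) = 0.14493
Improvement: (W₁-W₂)/W₁ = (0.21739-0.14493)/0.21739 = 33.33%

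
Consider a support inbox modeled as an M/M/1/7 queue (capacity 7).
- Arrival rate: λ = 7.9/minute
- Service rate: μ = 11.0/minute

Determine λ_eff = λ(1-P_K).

ρ = λ/μ = 7.9/11.0 = 0.71818
P₀ = (1-ρ)/(1-ρ^(K+1)) = (1-0.71818)/(1-0.71818^8) = 0.2818/0.9292 = 0.3033
P_K = P₀×ρ^K = 0.3033 × 0.71818^7 = 0.3033 × 0.09854 = 0.02989
λ_eff = λ(1-P_K) = 7.9 × (1 - 0.02989) = 7.9 × 0.97011 = 7.6639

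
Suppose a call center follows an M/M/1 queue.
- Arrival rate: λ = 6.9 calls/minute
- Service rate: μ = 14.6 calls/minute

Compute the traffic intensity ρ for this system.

Server utilization: ρ = λ/μ
ρ = 6.9/14.6 = 0.4726
The server is busy 47.26% of the time.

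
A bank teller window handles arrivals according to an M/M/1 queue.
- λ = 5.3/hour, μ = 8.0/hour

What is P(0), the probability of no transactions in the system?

ρ = λ/μ = 5.3/8.0 = 0.6625
P(0) = 1 - ρ = 1 - 0.6625 = 0.3375
The server is idle 33.75% of the time.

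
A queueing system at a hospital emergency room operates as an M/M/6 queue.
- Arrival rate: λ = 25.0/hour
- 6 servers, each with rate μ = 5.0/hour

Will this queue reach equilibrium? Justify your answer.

Stability requires ρ = λ/(cμ) < 1
ρ = 25.0/(6 × 5.0) = 25.0/30.00 = 0.8333
Since 0.8333 < 1, the system is STABLE.
The servers are busy 83.33% of the time.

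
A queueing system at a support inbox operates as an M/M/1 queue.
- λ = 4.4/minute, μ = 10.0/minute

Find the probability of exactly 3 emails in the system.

ρ = λ/μ = 4.4/10.0 = 0.4400
P(n) = (1-ρ)ρⁿ
P(3) = (1-0.4400) × 0.4400^3
P(3) = 0.5600 × 0.08518
P(3) = 0.04770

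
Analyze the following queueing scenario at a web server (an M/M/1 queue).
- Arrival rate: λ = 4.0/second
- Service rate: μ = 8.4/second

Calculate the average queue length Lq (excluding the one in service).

ρ = λ/μ = 4.0/8.4 = 0.4762
For M/M/1: Lq = λ²/(μ(μ-λ))
Lq = 16.00/(8.4 × 4.40)
Lq = 0.4329 requests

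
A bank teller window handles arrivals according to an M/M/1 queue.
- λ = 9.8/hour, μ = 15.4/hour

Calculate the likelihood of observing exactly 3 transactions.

ρ = λ/μ = 9.8/15.4 = 0.63636
P(n) = (1-ρ)ρⁿ
P(3) = (1-0.63636) × 0.63636^3
P(3) = 0.36364 × 0.25770
P(3) = 0.09371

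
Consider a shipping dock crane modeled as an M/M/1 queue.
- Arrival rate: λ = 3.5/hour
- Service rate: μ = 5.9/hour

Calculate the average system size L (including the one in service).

ρ = λ/μ = 3.5/5.9 = 0.5932
For M/M/1: L = λ/(μ-λ)
L = 3.5/(5.9-3.5) = 3.5/2.40
L = 1.4583 containers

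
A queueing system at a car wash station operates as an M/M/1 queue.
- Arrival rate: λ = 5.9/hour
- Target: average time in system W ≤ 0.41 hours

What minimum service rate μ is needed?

For M/M/1: W = 1/(μ-λ)
Need W ≤ 0.41, so 1/(μ-λ) ≤ 0.41
μ - λ ≥ 1/0.41 = 2.4390
μ ≥ 5.9 + 2.4390 = 8.3390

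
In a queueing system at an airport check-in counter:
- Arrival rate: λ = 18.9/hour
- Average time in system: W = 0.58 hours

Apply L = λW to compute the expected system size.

Little's Law: L = λW
L = 18.9 × 0.58 = 10.9620 passengers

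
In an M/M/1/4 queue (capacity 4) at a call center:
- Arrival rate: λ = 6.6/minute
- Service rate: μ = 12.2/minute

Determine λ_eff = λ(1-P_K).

ρ = λ/μ = 6.6/12.2 = 0.540984
P₀ = (1-ρ)/(1-ρ^(K+1)) = (1-0.540984)/(1-0.540984^5) = 0.4590/0.9537 = 0.4813
P_K = P₀×ρ^K = 0.48132 × 0.540984^4 = 0.48132 × 0.085652 = 0.04123
λ_eff = λ(1-P_K) = 6.6 × (1 - 0.04123) = 6.6 × 0.95877 = 6.3279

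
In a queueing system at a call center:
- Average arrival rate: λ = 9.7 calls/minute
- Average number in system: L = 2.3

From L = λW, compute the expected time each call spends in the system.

Little's Law: L = λW, so W = L/λ
W = 2.3/9.7 = 0.2371 minutes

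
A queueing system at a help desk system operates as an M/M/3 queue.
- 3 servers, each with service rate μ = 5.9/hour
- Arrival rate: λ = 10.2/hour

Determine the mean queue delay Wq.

Traffic intensity: ρ = λ/(cμ) = 10.2/(3×5.9) = 0.5763
Since ρ = 0.5763 < 1, system is stable.
Offered load a = λ/μ = cρ = 10.2/5.9 = 1.7288
P₀ = [ Σₙ₌₀^2 aⁿ/n! + a^3/(3!(1-ρ)) ]⁻¹
Σ = a^0/0! + a^1/1! + a^2/2! = 1.0000 + 1.7288 + 1.4944 = 4.2232
a^3/(3!(1-ρ)) = 5.1671/(6 × 0.42373) = 2.0324
P₀ = 1/(4.2232 + 2.0324) = 0.1599
Lq = P₀·a^3·ρ / (3!(1-ρ)²) = 0.15986 × 5.1671 × 0.57627 / (6 × 0.17955) = 0.4419
Wq = Lq/λ = 0.4419/10.2 = 0.04332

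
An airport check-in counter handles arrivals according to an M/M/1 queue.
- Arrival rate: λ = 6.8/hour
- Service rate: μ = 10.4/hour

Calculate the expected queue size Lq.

ρ = λ/μ = 6.8/10.4 = 0.6538
For M/M/1: Lq = λ²/(μ(μ-λ))
Lq = 46.24/(10.4 × 3.60)
Lq = 1.2350 passengers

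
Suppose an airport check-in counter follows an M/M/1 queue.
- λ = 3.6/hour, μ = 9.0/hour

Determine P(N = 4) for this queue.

ρ = λ/μ = 3.6/9.0 = 0.4000
P(n) = (1-ρ)ρⁿ
P(4) = (1-0.4000) × 0.4000^4
P(4) = 0.6000 × 0.02560
P(4) = 0.01536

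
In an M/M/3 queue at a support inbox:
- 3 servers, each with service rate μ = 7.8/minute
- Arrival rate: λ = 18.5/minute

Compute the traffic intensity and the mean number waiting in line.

Traffic intensity: ρ = λ/(cμ) = 18.5/(3×7.8) = 0.7906
Since ρ = 0.7906 < 1, system is stable.
Offered load a = λ/μ = cρ = 18.5/7.8 = 2.3718
P₀ = [ Σₙ₌₀^2 aⁿ/n! + a^3/(3!(1-ρ)) ]⁻¹
Σ = a^0/0! + a^1/1! + a^2/2! = 1.0000 + 2.3718 + 2.8127 = 6.1845
a^3/(3!(1-ρ)) = 13.3423/(6 × 0.209402) = 10.6194
P₀ = 1/(6.1845 + 10.6194) = 0.05951
Lq = P₀·a^3·ρ / (3!(1-ρ)²) = 0.059510 × 13.3423 × 0.79060 / (6 × 0.043849) = 2.3860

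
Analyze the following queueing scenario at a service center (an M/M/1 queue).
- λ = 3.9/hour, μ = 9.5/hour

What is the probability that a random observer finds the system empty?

ρ = λ/μ = 3.9/9.5 = 0.4105
P(0) = 1 - ρ = 1 - 0.4105 = 0.5895
The server is idle 58.95% of the time.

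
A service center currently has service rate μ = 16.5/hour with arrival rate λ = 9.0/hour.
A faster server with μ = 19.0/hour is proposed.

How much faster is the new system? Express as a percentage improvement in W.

System 1: ρ₁ = 9.0/16.5 = 0.5455, W₁ = 1/(16.5-9.0) = 0.13333
System 2: ρ₂ = 9.0/19.0 = 0.4737, W₂ = 1/(19.0-9.0) = 0.10000
Improvement: (W₁-W₂)/W₁ = (0.13333-0.10000)/0.13333 = 25.00%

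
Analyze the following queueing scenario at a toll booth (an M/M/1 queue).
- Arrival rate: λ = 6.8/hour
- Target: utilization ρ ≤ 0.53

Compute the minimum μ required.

ρ = λ/μ, so μ = λ/ρ
μ ≥ 6.8/0.53 = 12.8302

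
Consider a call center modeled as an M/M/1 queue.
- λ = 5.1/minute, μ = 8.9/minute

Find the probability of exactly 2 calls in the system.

ρ = λ/μ = 5.1/8.9 = 0.5730
P(n) = (1-ρ)ρⁿ
P(2) = (1-0.5730) × 0.5730^2
P(2) = 0.4270 × 0.3283
P(2) = 0.1402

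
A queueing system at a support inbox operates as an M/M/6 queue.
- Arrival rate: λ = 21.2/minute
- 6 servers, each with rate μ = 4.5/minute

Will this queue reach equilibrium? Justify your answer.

Stability requires ρ = λ/(cμ) < 1
ρ = 21.2/(6 × 4.5) = 21.2/27.00 = 0.7852
Since 0.7852 < 1, the system is STABLE.
The servers are busy 78.52% of the time.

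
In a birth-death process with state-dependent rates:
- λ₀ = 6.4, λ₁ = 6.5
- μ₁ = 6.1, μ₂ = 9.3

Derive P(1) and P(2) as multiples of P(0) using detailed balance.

Balance equations:
State 0: λ₀P₀ = μ₁P₁ → P₁ = (λ₀/μ₁)P₀ = (6.4/6.1)P₀ = 1.0492P₀
State 1: P₂ = (λ₀λ₁)/(μ₁μ₂)P₀ = (6.4×6.5)/(6.1×9.3)P₀ = 0.7333P₀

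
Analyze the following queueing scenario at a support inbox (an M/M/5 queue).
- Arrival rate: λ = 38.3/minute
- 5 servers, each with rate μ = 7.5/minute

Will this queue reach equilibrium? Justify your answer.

Stability requires ρ = λ/(cμ) < 1
ρ = 38.3/(5 × 7.5) = 38.3/37.50 = 1.0213
Since 1.0213 ≥ 1, the system is UNSTABLE.
Need c > λ/μ = 38.3/7.5 = 5.11.
Minimum servers needed: c = 6.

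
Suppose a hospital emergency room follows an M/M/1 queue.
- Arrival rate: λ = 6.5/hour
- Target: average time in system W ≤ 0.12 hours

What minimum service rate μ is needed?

For M/M/1: W = 1/(μ-λ)
Need W ≤ 0.12, so 1/(μ-λ) ≤ 0.12
μ - λ ≥ 1/0.12 = 8.3333
μ ≥ 6.5 + 8.3333 = 14.8333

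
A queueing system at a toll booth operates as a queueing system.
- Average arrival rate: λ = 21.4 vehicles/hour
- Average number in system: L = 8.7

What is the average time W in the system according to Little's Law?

Little's Law: L = λW, so W = L/λ
W = 8.7/21.4 = 0.4065 hours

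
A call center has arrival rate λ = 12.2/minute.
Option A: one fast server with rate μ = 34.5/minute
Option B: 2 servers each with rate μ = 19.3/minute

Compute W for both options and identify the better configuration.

Option A: single server μ = 34.5 (M/M/1)
  ρ_A = 12.2/34.5 = 0.3536
  W_A = 1/(μ-λ) = 1/(34.5-12.2) = 1/22.30 = 0.04484

Option B: 2 servers μ = 19.3 (M/M/2)
  ρ_B = λ/(cμ) = 12.2/(2×19.3) = 0.3161
  Offered load a = λ/μ = cρ = 12.2/19.3 = 0.6321
  P₀ = [ Σₙ₌₀^1 aⁿ/n! + a^2/(2!(1-ρ)) ]⁻¹
  Σ = a^0/0! + a^1/1! = 1.0000 + 0.6321 = 1.6321
  a^2/(2!(1-ρ)) = 0.3996/(2 × 0.6839) = 0.2921
  P₀ = 1/(1.6321 + 0.2921) = 0.5197
  Lq = P₀·a^2·ρ / (2!(1-ρ)²) = 0.51969 × 0.39958 × 0.31606 / (2 × 0.46777) = 0.07015
  Wq_B = Lq/λ = 0.07015/12.2 = 0.005750
  W_B = Wq_B + 1/μ = 0.005750 + 0.05181 = 0.05756

Since W_A = 0.04484 < W_B = 0.05756, Option A (single fast server) has the shorter time in system.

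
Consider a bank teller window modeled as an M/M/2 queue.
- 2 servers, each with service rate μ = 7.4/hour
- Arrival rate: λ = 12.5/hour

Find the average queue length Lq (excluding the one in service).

Traffic intensity: ρ = λ/(cμ) = 12.5/(2×7.4) = 0.8446
Since ρ = 0.8446 < 1, system is stable.
Offered load a = λ/μ = cρ = 12.5/7.4 = 1.6892
P₀ = [ Σₙ₌₀^1 aⁿ/n! + a^2/(2!(1-ρ)) ]⁻¹
Σ = a^0/0! + a^1/1! = 1.0000 + 1.6892 = 2.6892
a^2/(2!(1-ρ)) = 2.85336/(2 × 0.155405) = 9.1804
P₀ = 1/(2.6892 + 9.1804) = 0.08425
Lq = P₀·a^2·ρ / (2!(1-ρ)²) = 0.084249 × 2.8534 × 0.84459 / (2 × 0.024151) = 4.2035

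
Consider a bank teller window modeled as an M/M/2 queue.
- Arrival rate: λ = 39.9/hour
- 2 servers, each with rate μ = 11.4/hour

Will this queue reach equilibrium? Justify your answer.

Stability requires ρ = λ/(cμ) < 1
ρ = 39.9/(2 × 11.4) = 39.9/22.80 = 1.7500
Since 1.7500 ≥ 1, the system is UNSTABLE.
Need c > λ/μ = 39.9/11.4 = 3.50.
Minimum servers needed: c = 4.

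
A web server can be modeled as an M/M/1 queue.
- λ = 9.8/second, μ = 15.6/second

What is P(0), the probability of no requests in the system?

ρ = λ/μ = 9.8/15.6 = 0.6282
P(0) = 1 - ρ = 1 - 0.6282 = 0.3718
The server is idle 37.18% of the time.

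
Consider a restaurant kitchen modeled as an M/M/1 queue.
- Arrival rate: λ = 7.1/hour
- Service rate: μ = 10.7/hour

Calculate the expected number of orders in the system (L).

ρ = λ/μ = 7.1/10.7 = 0.6636
For M/M/1: L = λ/(μ-λ)
L = 7.1/(10.7-7.1) = 7.1/3.60
L = 1.9722 orders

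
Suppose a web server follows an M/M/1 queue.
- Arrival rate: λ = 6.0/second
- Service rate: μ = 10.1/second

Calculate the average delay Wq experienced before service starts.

First, compute utilization: ρ = λ/μ = 6.0/10.1 = 0.5941
For M/M/1: Wq = λ/(μ(μ-λ))
Wq = 6.0/(10.1 × (10.1-6.0))
Wq = 6.0/(10.1 × 4.10)
Wq = 0.1449 seconds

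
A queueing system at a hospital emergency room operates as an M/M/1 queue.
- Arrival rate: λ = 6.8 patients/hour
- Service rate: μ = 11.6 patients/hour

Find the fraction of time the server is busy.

Server utilization: ρ = λ/μ
ρ = 6.8/11.6 = 0.5862
The server is busy 58.62% of the time.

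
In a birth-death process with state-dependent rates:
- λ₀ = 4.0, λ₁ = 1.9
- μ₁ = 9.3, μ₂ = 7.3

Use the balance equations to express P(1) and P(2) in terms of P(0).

Balance equations:
State 0: λ₀P₀ = μ₁P₁ → P₁ = (λ₀/μ₁)P₀ = (4.0/9.3)P₀ = 0.4301P₀
State 1: P₂ = (λ₀λ₁)/(μ₁μ₂)P₀ = (4.0×1.9)/(9.3×7.3)P₀ = 0.1119P₀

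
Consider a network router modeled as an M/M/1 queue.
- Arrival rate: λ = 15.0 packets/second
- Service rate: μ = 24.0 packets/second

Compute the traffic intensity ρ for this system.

Server utilization: ρ = λ/μ
ρ = 15.0/24.0 = 0.6250
The server is busy 62.50% of the time.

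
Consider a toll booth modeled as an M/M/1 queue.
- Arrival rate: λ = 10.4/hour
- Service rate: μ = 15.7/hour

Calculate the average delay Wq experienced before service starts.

First, compute utilization: ρ = λ/μ = 10.4/15.7 = 0.6624
For M/M/1: Wq = λ/(μ(μ-λ))
Wq = 10.4/(15.7 × (15.7-10.4))
Wq = 10.4/(15.7 × 5.30)
Wq = 0.1250 hours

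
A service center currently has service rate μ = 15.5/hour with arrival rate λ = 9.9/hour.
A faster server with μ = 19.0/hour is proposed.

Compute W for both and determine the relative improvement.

System 1: ρ₁ = 9.9/15.5 = 0.6387, W₁ = 1/(15.5-9.9) = 0.17857
System 2: ρ₂ = 9.9/19.0 = 0.5211, W₂ = 1/(19.0-9.9) = 0.10989
Improvement: (W₁-W₂)/W₁ = (0.17857-0.10989)/0.17857 = 38.46%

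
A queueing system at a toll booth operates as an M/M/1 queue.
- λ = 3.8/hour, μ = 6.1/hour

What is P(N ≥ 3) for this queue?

ρ = λ/μ = 3.8/6.1 = 0.62295
P(N ≥ n) = ρⁿ
P(N ≥ 3) = 0.62295^3
P(N ≥ 3) = 0.2417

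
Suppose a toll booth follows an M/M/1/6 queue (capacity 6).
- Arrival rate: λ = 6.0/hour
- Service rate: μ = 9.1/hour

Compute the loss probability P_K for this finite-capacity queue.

ρ = λ/μ = 6.0/9.1 = 0.65934
P₀ = (1-ρ)/(1-ρ^(K+1)) = (1-0.65934)/(1-0.65934^7) = 0.3407/0.9458 = 0.3602
P_K = P₀×ρ^K = 0.3602 × 0.65934^6 = 0.3602 × 0.08216 = 0.02959
Blocking probability = 2.96%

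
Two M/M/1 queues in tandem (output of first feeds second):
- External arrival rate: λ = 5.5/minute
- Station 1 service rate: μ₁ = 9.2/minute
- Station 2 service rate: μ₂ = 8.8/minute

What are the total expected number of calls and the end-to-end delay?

By Jackson's theorem, each station behaves as independent M/M/1.
Station 1: ρ₁ = 5.5/9.2 = 0.5978, L₁ = ρ₁/(1-ρ₁) = λ/(μ₁-λ) = 5.5/3.70 = 1.4865
Station 2: ρ₂ = 5.5/8.8 = 0.6250, L₂ = ρ₂/(1-ρ₂) = λ/(μ₂-λ) = 5.5/3.30 = 1.6667
Total: L = L₁ + L₂ = 1.4865 + 1.6667 = 3.1532
W = L/λ = 3.1532/5.5 = 0.5733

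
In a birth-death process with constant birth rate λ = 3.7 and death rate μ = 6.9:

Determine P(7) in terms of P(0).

For constant rates: P(n)/P(0) = (λ/μ)^n
P(7)/P(0) = (3.7/6.9)^7 = 0.53623^7 = 0.01275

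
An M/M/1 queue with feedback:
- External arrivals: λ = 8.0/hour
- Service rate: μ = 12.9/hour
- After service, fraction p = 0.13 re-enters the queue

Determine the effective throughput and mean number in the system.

Effective arrival rate: λ_eff = λ/(1-p) = 8.0/(1-0.13) = 8.0/0.87 = 9.1954
ρ = λ_eff/μ = 9.1954/12.9 = 0.712822
L = ρ/(1-ρ) = 0.712822/(1-0.712822) = 2.4822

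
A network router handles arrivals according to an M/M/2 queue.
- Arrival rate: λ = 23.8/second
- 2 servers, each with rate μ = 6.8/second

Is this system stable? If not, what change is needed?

Stability requires ρ = λ/(cμ) < 1
ρ = 23.8/(2 × 6.8) = 23.8/13.60 = 1.7500
Since 1.7500 ≥ 1, the system is UNSTABLE.
Need c > λ/μ = 23.8/6.8 = 3.50.
Minimum servers needed: c = 4.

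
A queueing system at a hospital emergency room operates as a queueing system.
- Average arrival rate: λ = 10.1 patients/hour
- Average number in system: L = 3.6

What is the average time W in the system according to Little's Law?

Little's Law: L = λW, so W = L/λ
W = 3.6/10.1 = 0.3564 hours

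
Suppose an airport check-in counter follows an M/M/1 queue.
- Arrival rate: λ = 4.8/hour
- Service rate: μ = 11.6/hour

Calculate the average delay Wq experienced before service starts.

First, compute utilization: ρ = λ/μ = 4.8/11.6 = 0.4138
For M/M/1: Wq = λ/(μ(μ-λ))
Wq = 4.8/(11.6 × (11.6-4.8))
Wq = 4.8/(11.6 × 6.80)
Wq = 0.06085 hours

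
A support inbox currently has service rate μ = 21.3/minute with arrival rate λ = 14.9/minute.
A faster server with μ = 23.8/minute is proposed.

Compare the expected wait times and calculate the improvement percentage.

System 1: ρ₁ = 14.9/21.3 = 0.6995, W₁ = 1/(21.3-14.9) = 0.15625
System 2: ρ₂ = 14.9/23.8 = 0.6261, W₂ = 1/(23.8-14.9) = 0.11236
Improvement: (W₁-W₂)/W₁ = (0.15625-0.11236)/0.15625 = 28.09%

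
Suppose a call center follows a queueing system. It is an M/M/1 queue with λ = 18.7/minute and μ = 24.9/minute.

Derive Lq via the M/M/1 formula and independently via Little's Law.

Method 1 (direct): Lq = λ²/(μ(μ-λ)) = 349.69/(24.9 × 6.20) = 2.2651

Method 2 (Little's Law):
W = 1/(μ-λ) = 1/6.20 = 0.16129
Wq = W - 1/μ = 0.16129 - 0.040161 = 0.12113
Lq = λWq = 18.7 × 0.12113 = 2.2651 ✔ (matches Method 1)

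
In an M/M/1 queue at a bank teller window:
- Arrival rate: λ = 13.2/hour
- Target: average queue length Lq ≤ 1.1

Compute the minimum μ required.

For M/M/1: Lq = λ²/(μ(μ-λ))
Need Lq ≤ 1.1, i.e. μ(μ-λ) ≥ λ²/1.1
μ² - 13.2μ - 174.24/1.1 ≥ 0  →  μ² - 13.2μ - 158.4000 ≥ 0
Quadratic formula (positive root): μ = [λ + √(λ² + 4×158.4000)]/2
Discriminant: 174.24 + 4×158.4000 = 807.8400, √807.8400 = 28.4225
μ ≥ (13.2 + 28.4225)/2 = 20.8113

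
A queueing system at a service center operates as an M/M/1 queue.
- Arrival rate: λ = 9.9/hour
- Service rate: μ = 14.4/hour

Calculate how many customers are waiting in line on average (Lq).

ρ = λ/μ = 9.9/14.4 = 0.6875
For M/M/1: Lq = λ²/(μ(μ-λ))
Lq = 98.01/(14.4 × 4.50)
Lq = 1.5125 customers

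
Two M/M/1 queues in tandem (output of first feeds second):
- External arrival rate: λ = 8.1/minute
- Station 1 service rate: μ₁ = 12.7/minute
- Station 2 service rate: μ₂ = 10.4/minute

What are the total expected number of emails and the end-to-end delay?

By Jackson's theorem, each station behaves as independent M/M/1.
Station 1: ρ₁ = 8.1/12.7 = 0.6378, L₁ = ρ₁/(1-ρ₁) = λ/(μ₁-λ) = 8.1/4.60 = 1.7609
Station 2: ρ₂ = 8.1/10.4 = 0.7788, L₂ = ρ₂/(1-ρ₂) = λ/(μ₂-λ) = 8.1/2.30 = 3.5217
Total: L = L₁ + L₂ = 1.7609 + 3.5217 = 5.2826
W = L/λ = 5.2826/8.1 = 0.6522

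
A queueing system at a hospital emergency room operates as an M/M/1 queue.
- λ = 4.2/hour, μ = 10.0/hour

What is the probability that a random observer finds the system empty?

ρ = λ/μ = 4.2/10.0 = 0.4200
P(0) = 1 - ρ = 1 - 0.4200 = 0.5800
The server is idle 58.00% of the time.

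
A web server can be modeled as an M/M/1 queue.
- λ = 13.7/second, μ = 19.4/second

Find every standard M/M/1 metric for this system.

Step 1: ρ = λ/μ = 13.7/19.4 = 0.7062
Step 2: L = λ/(μ-λ) = 13.7/5.70 = 2.4035
Step 3: Lq = λ²/(μ(μ-λ)) = 187.69/(19.4×5.70) = 1.6973
Step 4: W = 1/(μ-λ) = 1/5.70 = 0.17544
Step 5: Wq = λ/(μ(μ-λ)) = 13.7/(19.4×5.70) = 0.1239
Step 6: P(0) = 1-ρ = 0.2938
Verify: L = λW = 13.7×0.17544 = 2.4035 ✔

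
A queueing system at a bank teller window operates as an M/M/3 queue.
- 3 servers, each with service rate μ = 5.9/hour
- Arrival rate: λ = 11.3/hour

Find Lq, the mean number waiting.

Traffic intensity: ρ = λ/(cμ) = 11.3/(3×5.9) = 0.6384
Since ρ = 0.6384 < 1, system is stable.
Offered load a = λ/μ = cρ = 11.3/5.9 = 1.9153
P₀ = [ Σₙ₌₀^2 aⁿ/n! + a^3/(3!(1-ρ)) ]⁻¹
Σ = a^0/0! + a^1/1! + a^2/2! = 1.0000 + 1.9153 + 1.8341 = 4.7494
a^3/(3!(1-ρ)) = 7.0255/(6 × 0.36158) = 3.2383
P₀ = 1/(4.7494 + 3.2383) = 0.1252
Lq = P₀·a^3·ρ / (3!(1-ρ)²) = 0.12519 × 7.0255 × 0.63842 / (6 × 0.13074) = 0.7158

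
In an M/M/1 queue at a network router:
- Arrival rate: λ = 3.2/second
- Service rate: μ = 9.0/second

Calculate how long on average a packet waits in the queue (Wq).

First, compute utilization: ρ = λ/μ = 3.2/9.0 = 0.3556
For M/M/1: Wq = λ/(μ(μ-λ))
Wq = 3.2/(9.0 × (9.0-3.2))
Wq = 3.2/(9.0 × 5.80)
Wq = 0.06130 seconds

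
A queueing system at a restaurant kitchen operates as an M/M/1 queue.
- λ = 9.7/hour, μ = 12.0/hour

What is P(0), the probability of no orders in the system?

ρ = λ/μ = 9.7/12.0 = 0.8083
P(0) = 1 - ρ = 1 - 0.8083 = 0.1917
The server is idle 19.17% of the time.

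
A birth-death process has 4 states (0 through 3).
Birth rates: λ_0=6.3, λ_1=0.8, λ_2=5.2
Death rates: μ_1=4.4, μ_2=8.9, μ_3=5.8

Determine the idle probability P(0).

Ratios P(n)/P(0) = (λ₀···λₙ₋₁)/(μ₁···μₙ):
P(1)/P(0) = (6.3)/(4.4) = 1.4318
P(2)/P(0) = (6.3×0.8)/(4.4×8.9) = 0.1287
P(3)/P(0) = (6.3×0.8×5.2)/(4.4×8.9×5.8) = 0.1154

Normalization: ∑ P(n) = 1
P(0) × (1.0000 + 1.4318 + 0.1287 + 0.1154) = 1
P(0) × 2.6759 = 1
P(0) = 1/2.6759 = 0.3737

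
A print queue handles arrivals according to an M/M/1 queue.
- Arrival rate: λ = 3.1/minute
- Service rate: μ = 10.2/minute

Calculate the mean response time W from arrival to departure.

First, compute utilization: ρ = λ/μ = 3.1/10.2 = 0.3039
For M/M/1: W = 1/(μ-λ)
W = 1/(10.2-3.1) = 1/7.10
W = 0.1408 minutes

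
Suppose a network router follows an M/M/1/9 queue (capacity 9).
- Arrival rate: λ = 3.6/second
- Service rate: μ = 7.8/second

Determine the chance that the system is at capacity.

ρ = λ/μ = 3.6/7.8 = 0.461538
P₀ = (1-ρ)/(1-ρ^(K+1)) = (1-0.461538)/(1-0.461538^10) = 0.5385/0.9996 = 0.5387
P_K = P₀×ρ^K = 0.5387 × 0.461538^9 = 0.5387 × 0.0009503 = 0.0005119
Blocking probability = 0.05119%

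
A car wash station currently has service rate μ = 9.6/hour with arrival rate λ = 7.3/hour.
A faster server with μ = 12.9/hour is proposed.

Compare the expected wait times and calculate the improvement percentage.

System 1: ρ₁ = 7.3/9.6 = 0.7604, W₁ = 1/(9.6-7.3) = 0.43478
System 2: ρ₂ = 7.3/12.9 = 0.5659, W₂ = 1/(12.9-7.3) = 0.17857
Improvement: (W₁-W₂)/W₁ = (0.43478-0.17857)/0.43478 = 58.93%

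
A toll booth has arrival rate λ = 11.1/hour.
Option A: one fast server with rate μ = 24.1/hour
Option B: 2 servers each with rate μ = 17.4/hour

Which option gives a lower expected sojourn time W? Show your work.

Option A: single server μ = 24.1 (M/M/1)
  ρ_A = 11.1/24.1 = 0.4606
  W_A = 1/(μ-λ) = 1/(24.1-11.1) = 1/13.00 = 0.07692

Option B: 2 servers μ = 17.4 (M/M/2)
  ρ_B = λ/(cμ) = 11.1/(2×17.4) = 0.3190
  Offered load a = λ/μ = cρ = 11.1/17.4 = 0.6379
  P₀ = [ Σₙ₌₀^1 aⁿ/n! + a^2/(2!(1-ρ)) ]⁻¹
  Σ = a^0/0! + a^1/1! = 1.0000 + 0.6379 = 1.6379
  a^2/(2!(1-ρ)) = 0.4070/(2 × 0.6810) = 0.2988
  P₀ = 1/(1.6379 + 0.2988) = 0.5163
  Lq = P₀·a^2·ρ / (2!(1-ρ)²) = 0.51634 × 0.40696 × 0.31897 / (2 × 0.46381) = 0.07225
  Wq_B = Lq/λ = 0.07225/11.1 = 0.006509
  W_B = Wq_B + 1/μ = 0.006509 + 0.05747 = 0.06398

Since W_B = 0.06398 < W_A = 0.07692, Option B (multiple servers) has the shorter time in system.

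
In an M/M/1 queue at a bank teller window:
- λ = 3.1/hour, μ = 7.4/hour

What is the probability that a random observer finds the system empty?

ρ = λ/μ = 3.1/7.4 = 0.4189
P(0) = 1 - ρ = 1 - 0.4189 = 0.5811
The server is idle 58.11% of the time.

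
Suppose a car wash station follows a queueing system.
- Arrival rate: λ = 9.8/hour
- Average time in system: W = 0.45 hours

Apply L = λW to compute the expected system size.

Little's Law: L = λW
L = 9.8 × 0.45 = 4.4100 cars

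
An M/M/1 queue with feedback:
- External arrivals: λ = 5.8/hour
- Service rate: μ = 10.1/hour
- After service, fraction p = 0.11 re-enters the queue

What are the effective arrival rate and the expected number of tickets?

Effective arrival rate: λ_eff = λ/(1-p) = 5.8/(1-0.11) = 5.8/0.89 = 6.51685
ρ = λ_eff/μ = 6.51685/10.1 = 0.645233
L = ρ/(1-ρ) = 0.645233/(1-0.645233) = 1.8188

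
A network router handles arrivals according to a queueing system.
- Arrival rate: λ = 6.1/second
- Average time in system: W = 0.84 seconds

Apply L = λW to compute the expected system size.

Little's Law: L = λW
L = 6.1 × 0.84 = 5.1240 packets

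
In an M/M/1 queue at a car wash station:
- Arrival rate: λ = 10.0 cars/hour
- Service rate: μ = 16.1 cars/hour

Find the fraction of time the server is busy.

Server utilization: ρ = λ/μ
ρ = 10.0/16.1 = 0.6211
The server is busy 62.11% of the time.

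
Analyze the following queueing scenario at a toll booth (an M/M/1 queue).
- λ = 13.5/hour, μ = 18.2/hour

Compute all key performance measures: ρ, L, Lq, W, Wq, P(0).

Step 1: ρ = λ/μ = 13.5/18.2 = 0.7418
Step 2: L = λ/(μ-λ) = 13.5/4.70 = 2.8723
Step 3: Lq = λ²/(μ(μ-λ)) = 182.25/(18.2×4.70) = 2.1306
Step 4: W = 1/(μ-λ) = 1/4.70 = 0.212766
Step 5: Wq = λ/(μ(μ-λ)) = 13.5/(18.2×4.70) = 0.1578
Step 6: P(0) = 1-ρ = 0.2582
Verify: L = λW = 13.5×0.212766 = 2.8723 ✔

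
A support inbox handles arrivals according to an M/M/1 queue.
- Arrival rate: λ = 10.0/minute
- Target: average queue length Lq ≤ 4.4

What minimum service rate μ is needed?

For M/M/1: Lq = λ²/(μ(μ-λ))
Need Lq ≤ 4.4, i.e. μ(μ-λ) ≥ λ²/4.4
μ² - 10.0μ - 100.00/4.4 ≥ 0  →  μ² - 10.0μ - 22.72727 ≥ 0
Quadratic formula (positive root): μ = [λ + √(λ² + 4×22.72727)]/2
Discriminant: 100.00 + 4×22.72727 = 190.9091, √190.9091 = 13.8170
μ ≥ (10.0 + 13.8170)/2 = 11.9085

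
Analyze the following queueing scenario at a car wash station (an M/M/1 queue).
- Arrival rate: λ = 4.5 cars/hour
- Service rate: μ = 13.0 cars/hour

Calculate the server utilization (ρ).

Server utilization: ρ = λ/μ
ρ = 4.5/13.0 = 0.3462
The server is busy 34.62% of the time.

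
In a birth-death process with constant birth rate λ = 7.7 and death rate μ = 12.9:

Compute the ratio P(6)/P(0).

For constant rates: P(n)/P(0) = (λ/μ)^n
P(6)/P(0) = (7.7/12.9)^6 = 0.5969^6 = 0.04523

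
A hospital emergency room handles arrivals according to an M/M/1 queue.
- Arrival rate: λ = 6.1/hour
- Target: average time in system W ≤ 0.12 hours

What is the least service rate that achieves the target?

For M/M/1: W = 1/(μ-λ)
Need W ≤ 0.12, so 1/(μ-λ) ≤ 0.12
μ - λ ≥ 1/0.12 = 8.3333
μ ≥ 6.1 + 8.3333 = 14.4333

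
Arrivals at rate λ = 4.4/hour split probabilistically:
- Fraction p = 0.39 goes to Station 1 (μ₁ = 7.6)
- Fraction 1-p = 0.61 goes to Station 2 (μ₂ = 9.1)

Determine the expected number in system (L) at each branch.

Effective rates: λ₁ = 4.4×0.39 = 1.716, λ₂ = 4.4×0.61 = 2.684
Station 1: ρ₁ = 1.716/7.6 = 0.22579, L₁ = ρ₁/(1-ρ₁) = 0.22579/(1-0.22579) = 0.2916
Station 2: ρ₂ = 2.684/9.1 = 0.29495, L₂ = ρ₂/(1-ρ₂) = 0.29495/(1-0.29495) = 0.4183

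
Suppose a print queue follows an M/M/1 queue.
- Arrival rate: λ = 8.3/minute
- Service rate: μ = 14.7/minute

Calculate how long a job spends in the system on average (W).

First, compute utilization: ρ = λ/μ = 8.3/14.7 = 0.5646
For M/M/1: W = 1/(μ-λ)
W = 1/(14.7-8.3) = 1/6.40
W = 0.1563 minutes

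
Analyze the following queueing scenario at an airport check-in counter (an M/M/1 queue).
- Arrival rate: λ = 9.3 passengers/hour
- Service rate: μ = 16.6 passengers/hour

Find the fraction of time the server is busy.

Server utilization: ρ = λ/μ
ρ = 9.3/16.6 = 0.5602
The server is busy 56.02% of the time.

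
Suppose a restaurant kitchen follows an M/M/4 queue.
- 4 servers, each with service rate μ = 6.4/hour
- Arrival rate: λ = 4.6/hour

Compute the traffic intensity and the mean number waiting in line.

Traffic intensity: ρ = λ/(cμ) = 4.6/(4×6.4) = 0.1797
Since ρ = 0.1797 < 1, system is stable.
Offered load a = λ/μ = cρ = 4.6/6.4 = 0.7187
P₀ = [ Σₙ₌₀^3 aⁿ/n! + a^4/(4!(1-ρ)) ]⁻¹
Σ = a^0/0! + a^1/1! + a^2/2! + a^3/3! = 1.0000 + 0.7187 + 0.2583 + 0.06188 = 2.0389
a^4/(4!(1-ρ)) = 0.2669/(24 × 0.8203) = 0.01356
P₀ = 1/(2.0389 + 0.01356) = 0.4872
Lq = P₀·a^4·ρ / (4!(1-ρ)²) = 0.4872 × 0.2669 × 0.1797 / (24 × 0.6729) = 0.001447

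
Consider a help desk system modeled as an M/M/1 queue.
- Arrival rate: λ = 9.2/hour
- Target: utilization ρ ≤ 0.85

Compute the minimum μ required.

ρ = λ/μ, so μ = λ/ρ
μ ≥ 9.2/0.85 = 10.8235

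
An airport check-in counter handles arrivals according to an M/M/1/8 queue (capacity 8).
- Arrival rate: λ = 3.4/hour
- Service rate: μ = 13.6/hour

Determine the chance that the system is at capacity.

ρ = λ/μ = 3.4/13.6 = 0.2500
P₀ = (1-ρ)/(1-ρ^(K+1)) = (1-0.2500)/(1-0.2500^9) = 0.7500/1.0000 = 0.7500
P_K = P₀×ρ^K = 0.7500 × 0.2500^8 = 0.7500 × 0.00001526 = 0.00001144
Blocking probability = 0.001144%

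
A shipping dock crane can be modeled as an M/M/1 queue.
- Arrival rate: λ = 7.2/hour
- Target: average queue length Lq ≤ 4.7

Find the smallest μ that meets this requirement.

For M/M/1: Lq = λ²/(μ(μ-λ))
Need Lq ≤ 4.7, i.e. μ(μ-λ) ≥ λ²/4.7
μ² - 7.2μ - 51.84/4.7 ≥ 0  →  μ² - 7.2μ - 11.029787 ≥ 0
Quadratic formula (positive root): μ = [λ + √(λ² + 4×11.029787)]/2
Discriminant: 51.84 + 4×11.029787 = 95.9591, √95.9591 = 9.7959
μ ≥ (7.2 + 9.7959)/2 = 8.4979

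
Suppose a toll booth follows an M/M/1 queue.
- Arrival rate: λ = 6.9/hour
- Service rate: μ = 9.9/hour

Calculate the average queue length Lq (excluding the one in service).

ρ = λ/μ = 6.9/9.9 = 0.6970
For M/M/1: Lq = λ²/(μ(μ-λ))
Lq = 47.61/(9.9 × 3.00)
Lq = 1.6030 vehicles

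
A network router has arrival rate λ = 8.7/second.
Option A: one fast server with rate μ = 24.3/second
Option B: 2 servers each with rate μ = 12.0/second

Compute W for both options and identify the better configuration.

Option A: single server μ = 24.3 (M/M/1)
  ρ_A = 8.7/24.3 = 0.3580
  W_A = 1/(μ-λ) = 1/(24.3-8.7) = 1/15.60 = 0.06410

Option B: 2 servers μ = 12.0 (M/M/2)
  ρ_B = λ/(cμ) = 8.7/(2×12.0) = 0.3625
  Offered load a = λ/μ = cρ = 8.7/12.0 = 0.7250
  P₀ = [ Σₙ₌₀^1 aⁿ/n! + a^2/(2!(1-ρ)) ]⁻¹
  Σ = a^0/0! + a^1/1! = 1.0000 + 0.7250 = 1.7250
  a^2/(2!(1-ρ)) = 0.52563/(2 × 0.63750) = 0.4123
  P₀ = 1/(1.7250 + 0.4123) = 0.4679
  Lq = P₀·a^2·ρ / (2!(1-ρ)²) = 0.4679 × 0.5256 × 0.3625 / (2 × 0.4064) = 0.1097
  Wq_B = Lq/λ = 0.1097/8.7 = 0.01261
  W_B = Wq_B + 1/μ = 0.01261 + 0.08333 = 0.09594

Since W_A = 0.06410 < W_B = 0.09594, Option A (single fast server) has the shorter time in system.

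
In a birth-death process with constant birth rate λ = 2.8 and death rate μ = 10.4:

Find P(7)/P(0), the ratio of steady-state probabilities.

For constant rates: P(n)/P(0) = (λ/μ)^n
P(7)/P(0) = (2.8/10.4)^7 = 0.2692^7 = 0.0001025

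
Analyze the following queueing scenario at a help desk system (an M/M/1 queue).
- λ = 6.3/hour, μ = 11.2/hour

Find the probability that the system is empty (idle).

ρ = λ/μ = 6.3/11.2 = 0.5625
P(0) = 1 - ρ = 1 - 0.5625 = 0.4375
The server is idle 43.75% of the time.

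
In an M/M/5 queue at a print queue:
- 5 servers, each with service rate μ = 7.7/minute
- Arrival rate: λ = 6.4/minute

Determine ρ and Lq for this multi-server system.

Traffic intensity: ρ = λ/(cμ) = 6.4/(5×7.7) = 0.1662
Since ρ = 0.1662 < 1, system is stable.
Offered load a = λ/μ = cρ = 6.4/7.7 = 0.8312
P₀ = [ Σₙ₌₀^4 aⁿ/n! + a^5/(5!(1-ρ)) ]⁻¹
Σ = a^0/0! + a^1/1! + a^2/2! + a^3/3! + a^4/4! = 1.0000 + 0.8312 + 0.3454 + 0.09570 + 0.01989 = 2.2922
a^5/(5!(1-ρ)) = 0.3967/(120 × 0.8338) = 0.003965
P₀ = 1/(2.2922 + 0.003965) = 0.4355
Lq = P₀·a^5·ρ / (5!(1-ρ)²) = 0.43551 × 0.39669 × 0.16623 / (120 × 0.69517) = 0.0003443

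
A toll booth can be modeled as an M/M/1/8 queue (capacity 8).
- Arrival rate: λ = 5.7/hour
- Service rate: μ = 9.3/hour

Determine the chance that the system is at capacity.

ρ = λ/μ = 5.7/9.3 = 0.6129
P₀ = (1-ρ)/(1-ρ^(K+1)) = (1-0.6129)/(1-0.6129^9) = 0.3871/0.9878 = 0.3919
P_K = P₀×ρ^K = 0.3919 × 0.6129^8 = 0.3919 × 0.01991 = 0.007803
Blocking probability = 0.78%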